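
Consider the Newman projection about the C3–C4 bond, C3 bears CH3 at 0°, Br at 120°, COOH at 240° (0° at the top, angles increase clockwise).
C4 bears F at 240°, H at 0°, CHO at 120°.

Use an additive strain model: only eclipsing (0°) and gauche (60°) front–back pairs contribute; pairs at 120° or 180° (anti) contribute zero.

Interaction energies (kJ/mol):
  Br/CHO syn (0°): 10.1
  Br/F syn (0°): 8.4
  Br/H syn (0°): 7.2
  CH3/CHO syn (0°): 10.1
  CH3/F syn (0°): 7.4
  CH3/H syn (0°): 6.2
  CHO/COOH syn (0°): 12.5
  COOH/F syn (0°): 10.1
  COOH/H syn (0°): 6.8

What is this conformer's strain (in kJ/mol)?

26.4 kJ/mol

This conformer is eclipsed. CH3 at 0° is eclipsed with H at 0° (6.2); Br at 120° is eclipsed with CHO at 120° (10.1); COOH at 240° is eclipsed with F at 240° (10.1). Total 26.4 kJ/mol.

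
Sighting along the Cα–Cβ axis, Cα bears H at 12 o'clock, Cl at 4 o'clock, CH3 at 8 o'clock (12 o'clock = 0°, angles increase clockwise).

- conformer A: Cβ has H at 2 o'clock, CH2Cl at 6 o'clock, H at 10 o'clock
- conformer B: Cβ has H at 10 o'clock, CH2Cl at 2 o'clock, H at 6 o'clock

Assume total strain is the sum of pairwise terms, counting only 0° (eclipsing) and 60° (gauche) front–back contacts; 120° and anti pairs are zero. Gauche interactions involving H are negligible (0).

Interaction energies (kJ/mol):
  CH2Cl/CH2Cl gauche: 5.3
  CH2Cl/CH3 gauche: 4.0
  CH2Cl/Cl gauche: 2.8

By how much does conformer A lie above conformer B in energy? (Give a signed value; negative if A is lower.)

A is staggered. Cl at 120° is gauche with CH2Cl at 180° (2.8); CH3 at 240° is gauche with CH2Cl at 180° (4.0). Total 6.8 kJ/mol.
B is staggered. Cl at 120° is gauche with CH2Cl at 60° (2.8). Total 2.8 kJ/mol.
E(A) − E(B) = 6.8 − 2.8 = +4.0 kJ/mol.

+4.0 kJ/mol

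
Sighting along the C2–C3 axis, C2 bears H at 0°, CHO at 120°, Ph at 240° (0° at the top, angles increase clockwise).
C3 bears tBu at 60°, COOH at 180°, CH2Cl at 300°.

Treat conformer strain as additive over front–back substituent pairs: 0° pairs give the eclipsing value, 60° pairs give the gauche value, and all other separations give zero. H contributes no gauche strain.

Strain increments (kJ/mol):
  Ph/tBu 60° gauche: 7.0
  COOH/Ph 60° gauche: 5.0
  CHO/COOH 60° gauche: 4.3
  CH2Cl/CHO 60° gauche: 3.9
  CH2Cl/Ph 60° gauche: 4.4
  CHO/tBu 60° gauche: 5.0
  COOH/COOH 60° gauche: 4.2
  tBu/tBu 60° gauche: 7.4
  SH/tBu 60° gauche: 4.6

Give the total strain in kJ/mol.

18.7 kJ/mol

This conformer (staggered): CHO(120°)/tBu(60°) gauche 5.0; CHO(120°)/COOH(180°) gauche 4.3; Ph(240°)/COOH(180°) gauche 5.0; Ph(240°)/CH2Cl(300°) gauche 4.4 → 18.7 kJ/mol.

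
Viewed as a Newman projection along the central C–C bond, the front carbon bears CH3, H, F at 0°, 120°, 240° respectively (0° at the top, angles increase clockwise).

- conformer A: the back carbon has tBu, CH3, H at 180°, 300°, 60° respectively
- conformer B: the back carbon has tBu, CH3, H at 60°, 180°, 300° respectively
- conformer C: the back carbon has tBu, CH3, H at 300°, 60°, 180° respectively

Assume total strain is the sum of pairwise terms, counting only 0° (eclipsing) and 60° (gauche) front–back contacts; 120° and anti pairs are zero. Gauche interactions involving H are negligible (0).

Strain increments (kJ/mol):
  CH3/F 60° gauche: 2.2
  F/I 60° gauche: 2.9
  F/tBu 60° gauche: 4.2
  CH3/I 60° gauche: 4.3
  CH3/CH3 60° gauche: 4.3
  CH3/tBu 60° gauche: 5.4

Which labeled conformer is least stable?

C

A (staggered): CH3–CH3 gauche, F–tBu gauche, F–CH3 gauche; 4.3 + 4.2 + 2.2 = 10.7 kJ/mol.
B (staggered): CH3–tBu gauche, F–CH3 gauche; 5.4 + 2.2 = 7.6 kJ/mol.
C (staggered): CH3–tBu gauche, CH3–CH3 gauche, F–tBu gauche; 5.4 + 4.3 + 4.2 = 13.9 kJ/mol.
C has the highest total (13.9 kJ/mol).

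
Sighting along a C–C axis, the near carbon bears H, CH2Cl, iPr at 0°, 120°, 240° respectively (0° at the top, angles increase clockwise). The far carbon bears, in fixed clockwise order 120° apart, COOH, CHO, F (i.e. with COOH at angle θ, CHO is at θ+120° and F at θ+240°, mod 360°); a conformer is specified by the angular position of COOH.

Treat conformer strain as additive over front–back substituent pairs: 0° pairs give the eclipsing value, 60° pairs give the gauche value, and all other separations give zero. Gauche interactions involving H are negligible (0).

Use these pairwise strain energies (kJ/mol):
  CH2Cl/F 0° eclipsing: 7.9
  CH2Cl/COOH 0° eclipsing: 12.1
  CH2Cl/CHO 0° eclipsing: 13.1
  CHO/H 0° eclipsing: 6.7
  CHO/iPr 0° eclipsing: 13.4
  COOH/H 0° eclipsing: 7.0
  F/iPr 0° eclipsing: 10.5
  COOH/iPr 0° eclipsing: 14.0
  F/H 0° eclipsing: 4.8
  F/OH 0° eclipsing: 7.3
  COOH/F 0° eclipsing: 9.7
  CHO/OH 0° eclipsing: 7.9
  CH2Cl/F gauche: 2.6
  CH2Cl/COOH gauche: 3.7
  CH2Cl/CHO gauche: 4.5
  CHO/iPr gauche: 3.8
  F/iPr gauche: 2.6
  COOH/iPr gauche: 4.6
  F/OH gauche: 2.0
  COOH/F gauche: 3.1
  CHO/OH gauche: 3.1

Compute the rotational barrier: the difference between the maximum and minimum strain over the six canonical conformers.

COOH at 0° (eclipsed): H–COOH eclipsed, CH2Cl–CHO eclipsed, iPr–F eclipsed; 7.0 + 13.1 + 10.5 = 30.6 kJ/mol.
COOH at 60° (staggered): CH2Cl–COOH gauche, CH2Cl–CHO gauche, iPr–CHO gauche, iPr–F gauche; 3.7 + 4.5 + 3.8 + 2.6 = 14.6 kJ/mol.
COOH at 120° (eclipsed): H–F eclipsed, CH2Cl–COOH eclipsed, iPr–CHO eclipsed; 4.8 + 12.1 + 13.4 = 30.3 kJ/mol.
COOH at 180° (staggered): CH2Cl–COOH gauche, CH2Cl–F gauche, iPr–COOH gauche, iPr–CHO gauche; 3.7 + 2.6 + 4.6 + 3.8 = 14.7 kJ/mol.
COOH at 240° (eclipsed): H–CHO eclipsed, CH2Cl–F eclipsed, iPr–COOH eclipsed; 6.7 + 7.9 + 14.0 = 28.6 kJ/mol.
COOH at 300° (staggered): CH2Cl–CHO gauche, CH2Cl–F gauche, iPr–COOH gauche, iPr–F gauche; 4.5 + 2.6 + 4.6 + 2.6 = 14.3 kJ/mol.
Max at 0° (30.6 kJ/mol), min at 300° (14.3 kJ/mol); barrier = 16.3 kJ/mol.

16.3 kJ/mol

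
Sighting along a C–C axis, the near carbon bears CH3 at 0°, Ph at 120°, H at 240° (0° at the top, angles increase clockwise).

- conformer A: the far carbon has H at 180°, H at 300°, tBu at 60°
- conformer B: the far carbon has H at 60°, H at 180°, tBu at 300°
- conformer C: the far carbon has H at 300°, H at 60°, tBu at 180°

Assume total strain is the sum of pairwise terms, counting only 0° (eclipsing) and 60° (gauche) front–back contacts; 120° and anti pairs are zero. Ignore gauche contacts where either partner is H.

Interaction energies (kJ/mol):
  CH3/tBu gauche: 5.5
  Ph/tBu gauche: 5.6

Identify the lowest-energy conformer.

B

A (staggered): CH3(0°)/tBu(60°) gauche 5.5; Ph(120°)/tBu(60°) gauche 5.6 → 11.1 kJ/mol.
B (staggered): CH3(0°)/tBu(300°) gauche 5.5 → 5.5 kJ/mol.
C (staggered): Ph(120°)/tBu(180°) gauche 5.6 → 5.6 kJ/mol.
B has the lowest total (5.5 kJ/mol).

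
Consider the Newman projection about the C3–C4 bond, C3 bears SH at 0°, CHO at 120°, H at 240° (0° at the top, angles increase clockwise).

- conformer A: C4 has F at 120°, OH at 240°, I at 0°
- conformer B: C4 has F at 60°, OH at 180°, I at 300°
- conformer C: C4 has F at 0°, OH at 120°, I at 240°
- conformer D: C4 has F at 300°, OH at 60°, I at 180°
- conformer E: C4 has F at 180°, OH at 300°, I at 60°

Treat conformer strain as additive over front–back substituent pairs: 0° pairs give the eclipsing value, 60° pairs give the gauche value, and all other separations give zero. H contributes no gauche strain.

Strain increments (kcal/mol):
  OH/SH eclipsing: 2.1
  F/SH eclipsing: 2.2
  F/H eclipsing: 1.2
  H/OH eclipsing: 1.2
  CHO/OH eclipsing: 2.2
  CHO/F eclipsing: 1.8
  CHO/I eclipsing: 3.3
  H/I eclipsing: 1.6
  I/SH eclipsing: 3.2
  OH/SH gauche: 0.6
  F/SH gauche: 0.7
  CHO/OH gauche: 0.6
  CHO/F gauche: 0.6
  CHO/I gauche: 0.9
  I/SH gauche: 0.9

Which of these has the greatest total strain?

A

A (eclipsed): SH–I eclipsed, CHO–F eclipsed, H–OH eclipsed; 3.2 + 1.8 + 1.2 = 6.2 kcal/mol.
B (staggered): SH–F gauche, SH–I gauche, CHO–F gauche, CHO–OH gauche; 0.7 + 0.9 + 0.6 + 0.6 = 2.8 kcal/mol.
C (eclipsed): SH–F eclipsed, CHO–OH eclipsed, H–I eclipsed; 2.2 + 2.2 + 1.6 = 6.0 kcal/mol.
D (staggered): SH–F gauche, SH–OH gauche, CHO–OH gauche, CHO–I gauche; 0.7 + 0.6 + 0.6 + 0.9 = 2.8 kcal/mol.
E (staggered): SH–OH gauche, SH–I gauche, CHO–F gauche, CHO–I gauche; 0.6 + 0.9 + 0.6 + 0.9 = 3.0 kcal/mol.
A has the highest total (6.2 kcal/mol).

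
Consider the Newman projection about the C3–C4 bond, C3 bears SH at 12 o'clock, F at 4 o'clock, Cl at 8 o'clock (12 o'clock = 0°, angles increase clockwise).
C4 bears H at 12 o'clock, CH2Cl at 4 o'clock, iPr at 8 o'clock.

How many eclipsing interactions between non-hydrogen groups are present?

2

Non-H eclipsing pairs: F(120°)/CH2Cl(120°); Cl(240°)/iPr(240°) — 2 interactions.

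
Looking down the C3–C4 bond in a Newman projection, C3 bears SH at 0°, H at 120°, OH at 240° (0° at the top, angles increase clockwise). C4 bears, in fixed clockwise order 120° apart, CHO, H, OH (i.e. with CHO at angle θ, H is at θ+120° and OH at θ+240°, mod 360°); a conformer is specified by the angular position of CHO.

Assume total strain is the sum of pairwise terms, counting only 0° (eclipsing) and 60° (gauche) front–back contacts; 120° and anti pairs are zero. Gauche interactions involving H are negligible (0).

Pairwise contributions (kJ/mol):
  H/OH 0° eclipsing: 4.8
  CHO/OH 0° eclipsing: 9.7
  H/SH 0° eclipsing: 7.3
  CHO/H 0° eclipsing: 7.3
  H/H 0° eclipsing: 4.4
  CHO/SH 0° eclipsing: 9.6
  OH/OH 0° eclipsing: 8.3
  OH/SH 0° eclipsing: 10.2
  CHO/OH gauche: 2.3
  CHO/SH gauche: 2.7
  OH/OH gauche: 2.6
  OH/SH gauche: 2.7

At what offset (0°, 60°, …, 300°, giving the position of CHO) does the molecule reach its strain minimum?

180°

CHO at 0° is eclipsed. SH at 0° is eclipsed with CHO at 0° (9.6); H at 120° is eclipsed with H at 120° (4.4); OH at 240° is eclipsed with OH at 240° (8.3). Total 22.3 kJ/mol.
CHO at 60° is staggered. SH at 0° is gauche with CHO at 60° (2.7); SH at 0° is gauche with OH at 300° (2.7); OH at 240° is gauche with OH at 300° (2.6). Total 8.0 kJ/mol.
CHO at 120° is eclipsed. SH at 0° is eclipsed with OH at 0° (10.2); H at 120° is eclipsed with CHO at 120° (7.3); OH at 240° is eclipsed with H at 240° (4.8). Total 22.3 kJ/mol.
CHO at 180° is staggered. SH at 0° is gauche with OH at 60° (2.7); OH at 240° is gauche with CHO at 180° (2.3). Total 5.0 kJ/mol.
CHO at 240° is eclipsed. SH at 0° is eclipsed with H at 0° (7.3); H at 120° is eclipsed with OH at 120° (4.8); OH at 240° is eclipsed with CHO at 240° (9.7). Total 21.8 kJ/mol.
CHO at 300° is staggered. SH at 0° is gauche with CHO at 300° (2.7); OH at 240° is gauche with CHO at 300° (2.3); OH at 240° is gauche with OH at 180° (2.6). Total 7.6 kJ/mol.
The minimum (5.0 kJ/mol) occurs with CHO at 180°.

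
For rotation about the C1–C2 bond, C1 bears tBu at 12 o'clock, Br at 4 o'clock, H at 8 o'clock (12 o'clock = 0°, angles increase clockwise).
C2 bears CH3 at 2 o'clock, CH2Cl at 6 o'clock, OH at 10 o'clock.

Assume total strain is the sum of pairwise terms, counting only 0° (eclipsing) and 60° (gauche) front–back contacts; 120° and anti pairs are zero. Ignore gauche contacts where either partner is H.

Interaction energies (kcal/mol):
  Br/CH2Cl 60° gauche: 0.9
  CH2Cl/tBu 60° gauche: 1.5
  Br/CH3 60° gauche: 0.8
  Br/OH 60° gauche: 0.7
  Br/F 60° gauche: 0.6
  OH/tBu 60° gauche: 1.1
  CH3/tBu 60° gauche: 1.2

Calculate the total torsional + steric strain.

This conformer (staggered): tBu–CH3 gauche, tBu–OH gauche, Br–CH3 gauche, Br–CH2Cl gauche; 1.2 + 1.1 + 0.8 + 0.9 = 4.0 kcal/mol.

4.0 kcal/mol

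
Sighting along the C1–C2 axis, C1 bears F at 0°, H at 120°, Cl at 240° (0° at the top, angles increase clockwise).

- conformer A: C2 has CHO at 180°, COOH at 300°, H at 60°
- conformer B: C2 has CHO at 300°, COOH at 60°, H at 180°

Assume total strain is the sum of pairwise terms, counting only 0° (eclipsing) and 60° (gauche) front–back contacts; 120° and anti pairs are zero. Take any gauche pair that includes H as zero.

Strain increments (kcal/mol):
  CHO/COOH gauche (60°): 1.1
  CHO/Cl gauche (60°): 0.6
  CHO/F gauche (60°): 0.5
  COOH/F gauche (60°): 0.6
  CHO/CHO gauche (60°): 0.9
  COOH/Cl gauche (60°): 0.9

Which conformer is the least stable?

A (staggered): F(0°)/COOH(300°) gauche 0.6; Cl(240°)/CHO(180°) gauche 0.6; Cl(240°)/COOH(300°) gauche 0.9 → 2.1 kcal/mol.
B (staggered): F(0°)/CHO(300°) gauche 0.5; F(0°)/COOH(60°) gauche 0.6; Cl(240°)/CHO(300°) gauche 0.6 → 1.7 kcal/mol.
A has the highest total (2.1 kcal/mol).

A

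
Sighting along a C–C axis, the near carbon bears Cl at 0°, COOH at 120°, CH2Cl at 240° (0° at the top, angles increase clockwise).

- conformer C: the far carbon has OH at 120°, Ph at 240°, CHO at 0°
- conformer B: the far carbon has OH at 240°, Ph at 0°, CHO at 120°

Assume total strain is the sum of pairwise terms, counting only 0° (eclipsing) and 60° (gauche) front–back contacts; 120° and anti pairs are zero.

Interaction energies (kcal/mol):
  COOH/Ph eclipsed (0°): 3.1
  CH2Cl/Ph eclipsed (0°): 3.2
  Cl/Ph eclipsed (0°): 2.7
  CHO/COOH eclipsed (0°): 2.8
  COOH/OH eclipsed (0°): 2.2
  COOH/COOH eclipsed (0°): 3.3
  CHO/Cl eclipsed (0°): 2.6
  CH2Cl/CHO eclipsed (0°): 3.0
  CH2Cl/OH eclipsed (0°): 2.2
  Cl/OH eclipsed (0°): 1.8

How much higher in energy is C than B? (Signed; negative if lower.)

+0.3 kcal/mol

C (eclipsed): Cl(0°)/CHO(0°) eclipsed 2.6; COOH(120°)/OH(120°) eclipsed 2.2; CH2Cl(240°)/Ph(240°) eclipsed 3.2 → 8.0 kcal/mol.
B (eclipsed): Cl(0°)/Ph(0°) eclipsed 2.7; COOH(120°)/CHO(120°) eclipsed 2.8; CH2Cl(240°)/OH(240°) eclipsed 2.2 → 7.7 kcal/mol.
E(C) − E(B) = 8.0 − 7.7 = +0.3 kcal/mol.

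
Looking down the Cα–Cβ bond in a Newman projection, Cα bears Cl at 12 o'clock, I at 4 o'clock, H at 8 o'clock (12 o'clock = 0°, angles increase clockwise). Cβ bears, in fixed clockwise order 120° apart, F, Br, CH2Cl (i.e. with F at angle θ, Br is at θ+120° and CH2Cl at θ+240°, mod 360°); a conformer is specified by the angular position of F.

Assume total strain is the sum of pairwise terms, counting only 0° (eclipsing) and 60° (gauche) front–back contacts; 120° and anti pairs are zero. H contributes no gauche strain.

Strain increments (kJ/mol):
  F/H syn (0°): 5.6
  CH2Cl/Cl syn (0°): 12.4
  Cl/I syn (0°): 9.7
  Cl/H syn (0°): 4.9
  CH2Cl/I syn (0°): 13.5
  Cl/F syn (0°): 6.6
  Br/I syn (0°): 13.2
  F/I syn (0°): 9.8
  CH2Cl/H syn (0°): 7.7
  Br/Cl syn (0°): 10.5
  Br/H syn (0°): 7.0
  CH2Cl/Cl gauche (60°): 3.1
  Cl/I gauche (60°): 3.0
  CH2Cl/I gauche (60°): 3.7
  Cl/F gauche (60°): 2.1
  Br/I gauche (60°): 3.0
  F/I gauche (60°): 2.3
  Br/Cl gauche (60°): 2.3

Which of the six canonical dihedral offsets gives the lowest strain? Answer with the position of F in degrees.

60°

F at 0° is eclipsed. Cl at 0° is eclipsed with F at 0° (6.6); I at 120° is eclipsed with Br at 120° (13.2); H at 240° is eclipsed with CH2Cl at 240° (7.7). Total 27.5 kJ/mol.
F at 60° is staggered. Cl at 0° is gauche with F at 60° (2.1); Cl at 0° is gauche with CH2Cl at 300° (3.1); I at 120° is gauche with F at 60° (2.3); I at 120° is gauche with Br at 180° (3.0). Total 10.5 kJ/mol.
F at 120° is eclipsed. Cl at 0° is eclipsed with CH2Cl at 0° (12.4); I at 120° is eclipsed with F at 120° (9.8); H at 240° is eclipsed with Br at 240° (7.0). Total 29.2 kJ/mol.
F at 180° is staggered. Cl at 0° is gauche with Br at 300° (2.3); Cl at 0° is gauche with CH2Cl at 60° (3.1); I at 120° is gauche with F at 180° (2.3); I at 120° is gauche with CH2Cl at 60° (3.7). Total 11.4 kJ/mol.
F at 240° is eclipsed. Cl at 0° is eclipsed with Br at 0° (10.5); I at 120° is eclipsed with CH2Cl at 120° (13.5); H at 240° is eclipsed with F at 240° (5.6). Total 29.6 kJ/mol.
F at 300° is staggered. Cl at 0° is gauche with F at 300° (2.1); Cl at 0° is gauche with Br at 60° (2.3); I at 120° is gauche with Br at 60° (3.0); I at 120° is gauche with CH2Cl at 180° (3.7). Total 11.1 kJ/mol.
The minimum (10.5 kJ/mol) occurs with F at 60°.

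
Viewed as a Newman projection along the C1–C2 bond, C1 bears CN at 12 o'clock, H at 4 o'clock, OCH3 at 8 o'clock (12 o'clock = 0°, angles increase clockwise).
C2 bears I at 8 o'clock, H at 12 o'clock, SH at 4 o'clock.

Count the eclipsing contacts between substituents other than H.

1

Non-H eclipsing pairs: OCH3(240°)/I(240°) — 1 interaction.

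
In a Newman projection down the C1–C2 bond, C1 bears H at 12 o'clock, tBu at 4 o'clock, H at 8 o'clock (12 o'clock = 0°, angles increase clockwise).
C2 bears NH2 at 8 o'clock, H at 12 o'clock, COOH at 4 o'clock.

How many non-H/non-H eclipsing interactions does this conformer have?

Non-H eclipsing pairs: tBu(120°)/COOH(120°) — 1 interaction.

1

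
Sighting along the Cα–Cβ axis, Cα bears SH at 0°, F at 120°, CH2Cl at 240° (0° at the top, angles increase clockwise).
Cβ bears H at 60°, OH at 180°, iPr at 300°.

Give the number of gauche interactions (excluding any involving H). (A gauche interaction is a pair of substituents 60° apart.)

4

Non-H gauche pairs: SH(0°)/iPr(300°); F(120°)/OH(180°); CH2Cl(240°)/OH(180°); CH2Cl(240°)/iPr(300°) — 4 interactions.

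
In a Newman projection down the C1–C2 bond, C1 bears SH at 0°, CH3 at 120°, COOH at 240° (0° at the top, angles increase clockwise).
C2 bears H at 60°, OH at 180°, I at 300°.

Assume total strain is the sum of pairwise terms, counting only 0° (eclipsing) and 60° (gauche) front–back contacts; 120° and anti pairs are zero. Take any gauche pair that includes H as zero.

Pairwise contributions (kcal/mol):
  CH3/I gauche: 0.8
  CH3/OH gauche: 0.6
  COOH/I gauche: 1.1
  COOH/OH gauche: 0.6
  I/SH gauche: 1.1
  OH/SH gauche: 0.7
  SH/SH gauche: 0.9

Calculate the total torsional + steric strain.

This conformer (staggered): SH(0°)/I(300°) gauche 1.1; CH3(120°)/OH(180°) gauche 0.6; COOH(240°)/OH(180°) gauche 0.6; COOH(240°)/I(300°) gauche 1.1 → 3.4 kcal/mol.

3.4 kcal/mol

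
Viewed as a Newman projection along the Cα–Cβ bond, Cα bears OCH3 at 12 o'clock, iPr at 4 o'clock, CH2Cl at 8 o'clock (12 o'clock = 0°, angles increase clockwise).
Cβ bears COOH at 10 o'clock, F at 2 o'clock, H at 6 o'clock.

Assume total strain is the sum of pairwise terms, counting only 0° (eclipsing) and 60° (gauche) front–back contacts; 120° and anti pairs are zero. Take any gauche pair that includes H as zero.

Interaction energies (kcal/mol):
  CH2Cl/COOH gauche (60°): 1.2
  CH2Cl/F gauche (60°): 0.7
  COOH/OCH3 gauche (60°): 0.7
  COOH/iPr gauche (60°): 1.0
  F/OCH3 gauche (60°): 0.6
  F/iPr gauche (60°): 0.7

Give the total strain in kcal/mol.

3.2 kcal/mol

This conformer (staggered): OCH3(0°)/COOH(300°) gauche 0.7; OCH3(0°)/F(60°) gauche 0.6; iPr(120°)/F(60°) gauche 0.7; CH2Cl(240°)/COOH(300°) gauche 1.2 → 3.2 kcal/mol.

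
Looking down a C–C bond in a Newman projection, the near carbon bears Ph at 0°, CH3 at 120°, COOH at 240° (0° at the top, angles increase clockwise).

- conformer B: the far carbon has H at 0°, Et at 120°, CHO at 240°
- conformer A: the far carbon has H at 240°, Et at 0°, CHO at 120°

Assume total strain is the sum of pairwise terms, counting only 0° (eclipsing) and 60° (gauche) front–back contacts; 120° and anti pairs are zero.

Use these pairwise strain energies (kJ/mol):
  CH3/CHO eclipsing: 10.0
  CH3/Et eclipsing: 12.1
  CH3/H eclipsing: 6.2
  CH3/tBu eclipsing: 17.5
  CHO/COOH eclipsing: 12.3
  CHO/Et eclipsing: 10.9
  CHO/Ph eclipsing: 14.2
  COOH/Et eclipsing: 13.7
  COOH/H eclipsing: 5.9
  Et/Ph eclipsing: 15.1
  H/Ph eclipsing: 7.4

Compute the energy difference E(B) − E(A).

B (eclipsed): Ph–H eclipsed, CH3–Et eclipsed, COOH–CHO eclipsed; 7.4 + 12.1 + 12.3 = 31.8 kJ/mol.
A (eclipsed): Ph–Et eclipsed, CH3–CHO eclipsed, COOH–H eclipsed; 15.1 + 10.0 + 5.9 = 31.0 kJ/mol.
E(B) − E(A) = 31.8 − 31.0 = +0.8 kJ/mol.

+0.8 kJ/mol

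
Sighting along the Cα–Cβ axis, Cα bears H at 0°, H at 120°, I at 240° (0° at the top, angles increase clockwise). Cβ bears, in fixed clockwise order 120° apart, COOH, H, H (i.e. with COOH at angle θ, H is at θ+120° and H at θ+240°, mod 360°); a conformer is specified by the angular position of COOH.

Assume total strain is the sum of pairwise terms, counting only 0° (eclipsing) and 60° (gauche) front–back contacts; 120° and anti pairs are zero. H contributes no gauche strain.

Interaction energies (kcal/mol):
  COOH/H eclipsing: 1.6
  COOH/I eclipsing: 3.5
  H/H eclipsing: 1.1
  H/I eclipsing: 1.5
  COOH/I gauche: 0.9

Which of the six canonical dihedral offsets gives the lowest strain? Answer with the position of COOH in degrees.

COOH at 0° (eclipsed): H(0°)/COOH(0°) eclipsed 1.6; H(120°)/H(120°) eclipsed 1.1; I(240°)/H(240°) eclipsed 1.5 → 4.2 kcal/mol.
COOH at 60° (staggered): no non-H gauche contacts → 0.0 kcal/mol.
COOH at 120° (eclipsed): H(0°)/H(0°) eclipsed 1.1; H(120°)/COOH(120°) eclipsed 1.6; I(240°)/H(240°) eclipsed 1.5 → 4.2 kcal/mol.
COOH at 180° (staggered): I(240°)/COOH(180°) gauche 0.9 → 0.9 kcal/mol.
COOH at 240° (eclipsed): H(0°)/H(0°) eclipsed 1.1; H(120°)/H(120°) eclipsed 1.1; I(240°)/COOH(240°) eclipsed 3.5 → 5.7 kcal/mol.
COOH at 300° (staggered): I(240°)/COOH(300°) gauche 0.9 → 0.9 kcal/mol.
The minimum (0.0 kcal/mol) occurs with COOH at 60°.

60°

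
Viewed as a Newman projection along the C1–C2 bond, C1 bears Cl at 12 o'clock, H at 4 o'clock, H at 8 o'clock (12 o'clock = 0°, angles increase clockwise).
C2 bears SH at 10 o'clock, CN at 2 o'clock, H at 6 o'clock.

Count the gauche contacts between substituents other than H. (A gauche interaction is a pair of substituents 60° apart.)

Non-H gauche pairs: Cl(0°)/SH(300°); Cl(0°)/CN(60°) — 2 interactions.

2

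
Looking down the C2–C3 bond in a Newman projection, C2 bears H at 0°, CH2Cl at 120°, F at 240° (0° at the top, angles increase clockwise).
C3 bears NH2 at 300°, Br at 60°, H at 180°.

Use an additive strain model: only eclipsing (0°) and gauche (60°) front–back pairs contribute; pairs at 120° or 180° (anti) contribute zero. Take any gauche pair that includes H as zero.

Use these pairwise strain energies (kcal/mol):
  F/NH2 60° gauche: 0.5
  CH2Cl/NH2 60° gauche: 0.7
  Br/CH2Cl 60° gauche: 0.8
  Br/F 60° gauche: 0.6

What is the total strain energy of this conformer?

This conformer (staggered): CH2Cl–Br gauche, F–NH2 gauche; 0.8 + 0.5 = 1.3 kcal/mol.

1.3 kcal/mol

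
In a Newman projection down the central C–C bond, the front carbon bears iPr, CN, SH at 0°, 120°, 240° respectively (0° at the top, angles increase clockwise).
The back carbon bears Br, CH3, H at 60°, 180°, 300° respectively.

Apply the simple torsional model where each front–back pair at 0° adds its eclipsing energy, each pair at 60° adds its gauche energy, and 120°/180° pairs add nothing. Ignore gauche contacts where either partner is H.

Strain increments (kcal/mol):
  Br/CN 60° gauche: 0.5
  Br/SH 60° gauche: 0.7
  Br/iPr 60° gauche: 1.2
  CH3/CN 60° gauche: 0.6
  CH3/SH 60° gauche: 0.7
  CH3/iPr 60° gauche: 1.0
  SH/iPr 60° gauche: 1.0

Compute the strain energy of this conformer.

3.0 kcal/mol

This conformer (staggered): iPr–Br gauche, CN–Br gauche, CN–CH3 gauche, SH–CH3 gauche; 1.2 + 0.5 + 0.6 + 0.7 = 3.0 kcal/mol.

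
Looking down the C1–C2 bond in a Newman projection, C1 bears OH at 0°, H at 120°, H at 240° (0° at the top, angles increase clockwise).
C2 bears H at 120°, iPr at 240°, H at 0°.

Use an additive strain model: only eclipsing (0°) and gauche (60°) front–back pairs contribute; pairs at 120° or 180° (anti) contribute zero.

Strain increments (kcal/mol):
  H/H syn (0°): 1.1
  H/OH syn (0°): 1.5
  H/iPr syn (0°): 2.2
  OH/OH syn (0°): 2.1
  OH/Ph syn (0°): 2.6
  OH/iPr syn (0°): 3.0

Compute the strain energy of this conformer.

4.8 kcal/mol

This conformer (eclipsed): OH(0°)/H(0°) eclipsed 1.5; H(120°)/H(120°) eclipsed 1.1; H(240°)/iPr(240°) eclipsed 2.2 → 4.8 kcal/mol.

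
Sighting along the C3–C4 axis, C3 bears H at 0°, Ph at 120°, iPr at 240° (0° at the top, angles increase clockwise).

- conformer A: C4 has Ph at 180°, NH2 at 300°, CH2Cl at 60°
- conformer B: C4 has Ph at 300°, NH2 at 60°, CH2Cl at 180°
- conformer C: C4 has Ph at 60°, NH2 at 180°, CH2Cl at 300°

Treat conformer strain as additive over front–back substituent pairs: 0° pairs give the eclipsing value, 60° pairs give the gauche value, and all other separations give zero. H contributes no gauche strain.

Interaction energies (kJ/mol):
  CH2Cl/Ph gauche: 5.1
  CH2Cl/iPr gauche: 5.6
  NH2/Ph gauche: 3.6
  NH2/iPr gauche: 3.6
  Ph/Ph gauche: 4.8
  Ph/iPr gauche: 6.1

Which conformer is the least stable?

A (staggered): Ph(120°)/Ph(180°) gauche 4.8; Ph(120°)/CH2Cl(60°) gauche 5.1; iPr(240°)/Ph(180°) gauche 6.1; iPr(240°)/NH2(300°) gauche 3.6 → 19.6 kJ/mol.
B (staggered): Ph(120°)/NH2(60°) gauche 3.6; Ph(120°)/CH2Cl(180°) gauche 5.1; iPr(240°)/Ph(300°) gauche 6.1; iPr(240°)/CH2Cl(180°) gauche 5.6 → 20.4 kJ/mol.
C (staggered): Ph(120°)/Ph(60°) gauche 4.8; Ph(120°)/NH2(180°) gauche 3.6; iPr(240°)/NH2(180°) gauche 3.6; iPr(240°)/CH2Cl(300°) gauche 5.6 → 17.6 kJ/mol.
B has the highest total (20.4 kJ/mol).

B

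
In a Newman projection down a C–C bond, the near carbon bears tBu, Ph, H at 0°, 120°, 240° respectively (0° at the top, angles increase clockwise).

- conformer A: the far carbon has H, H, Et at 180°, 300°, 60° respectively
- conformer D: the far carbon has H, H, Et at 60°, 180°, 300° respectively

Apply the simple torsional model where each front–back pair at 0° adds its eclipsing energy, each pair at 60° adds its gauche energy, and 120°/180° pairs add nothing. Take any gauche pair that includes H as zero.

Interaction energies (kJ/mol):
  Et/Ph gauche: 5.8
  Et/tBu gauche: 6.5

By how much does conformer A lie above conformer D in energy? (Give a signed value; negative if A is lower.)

+5.8 kJ/mol

A is staggered. tBu at 0° is gauche with Et at 60° (6.5); Ph at 120° is gauche with Et at 60° (5.8). Total 12.3 kJ/mol.
D is staggered. tBu at 0° is gauche with Et at 300° (6.5). Total 6.5 kJ/mol.
E(A) − E(D) = 12.3 − 6.5 = +5.8 kJ/mol.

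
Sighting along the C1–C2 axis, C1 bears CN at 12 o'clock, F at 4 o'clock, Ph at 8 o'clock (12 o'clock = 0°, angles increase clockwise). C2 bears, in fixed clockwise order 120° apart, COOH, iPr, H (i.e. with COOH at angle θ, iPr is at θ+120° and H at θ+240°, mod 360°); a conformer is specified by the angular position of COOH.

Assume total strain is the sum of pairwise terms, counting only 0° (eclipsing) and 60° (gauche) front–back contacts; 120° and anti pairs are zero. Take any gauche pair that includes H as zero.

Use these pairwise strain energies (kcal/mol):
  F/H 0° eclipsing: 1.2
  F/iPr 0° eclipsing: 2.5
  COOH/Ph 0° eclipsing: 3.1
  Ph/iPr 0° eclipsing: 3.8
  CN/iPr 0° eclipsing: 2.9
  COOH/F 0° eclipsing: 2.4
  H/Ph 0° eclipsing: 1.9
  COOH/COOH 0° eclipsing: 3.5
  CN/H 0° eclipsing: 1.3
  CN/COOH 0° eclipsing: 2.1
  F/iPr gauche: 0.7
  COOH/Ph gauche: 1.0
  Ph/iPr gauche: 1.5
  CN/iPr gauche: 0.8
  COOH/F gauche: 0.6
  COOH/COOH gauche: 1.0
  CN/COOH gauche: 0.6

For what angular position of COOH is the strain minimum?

300°

COOH at 0° is eclipsed. CN at 0° is eclipsed with COOH at 0° (2.1); F at 120° is eclipsed with iPr at 120° (2.5); Ph at 240° is eclipsed with H at 240° (1.9). Total 6.5 kcal/mol.
COOH at 60° is staggered. CN at 0° is gauche with COOH at 60° (0.6); F at 120° is gauche with COOH at 60° (0.6); F at 120° is gauche with iPr at 180° (0.7); Ph at 240° is gauche with iPr at 180° (1.5). Total 3.4 kcal/mol.
COOH at 120° is eclipsed. CN at 0° is eclipsed with H at 0° (1.3); F at 120° is eclipsed with COOH at 120° (2.4); Ph at 240° is eclipsed with iPr at 240° (3.8). Total 7.5 kcal/mol.
COOH at 180° is staggered. CN at 0° is gauche with iPr at 300° (0.8); F at 120° is gauche with COOH at 180° (0.6); Ph at 240° is gauche with COOH at 180° (1.0); Ph at 240° is gauche with iPr at 300° (1.5). Total 3.9 kcal/mol.
COOH at 240° is eclipsed. CN at 0° is eclipsed with iPr at 0° (2.9); F at 120° is eclipsed with H at 120° (1.2); Ph at 240° is eclipsed with COOH at 240° (3.1). Total 7.2 kcal/mol.
COOH at 300° is staggered. CN at 0° is gauche with COOH at 300° (0.6); CN at 0° is gauche with iPr at 60° (0.8); F at 120° is gauche with iPr at 60° (0.7); Ph at 240° is gauche with COOH at 300° (1.0). Total 3.1 kcal/mol.
The minimum (3.1 kcal/mol) occurs with COOH at 300°.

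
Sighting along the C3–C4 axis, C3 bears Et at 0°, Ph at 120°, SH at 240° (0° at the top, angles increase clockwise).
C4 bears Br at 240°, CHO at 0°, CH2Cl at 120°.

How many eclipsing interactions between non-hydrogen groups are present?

Non-H eclipsing pairs: Et(0°)/CHO(0°); Ph(120°)/CH2Cl(120°); SH(240°)/Br(240°) — 3 interactions.

3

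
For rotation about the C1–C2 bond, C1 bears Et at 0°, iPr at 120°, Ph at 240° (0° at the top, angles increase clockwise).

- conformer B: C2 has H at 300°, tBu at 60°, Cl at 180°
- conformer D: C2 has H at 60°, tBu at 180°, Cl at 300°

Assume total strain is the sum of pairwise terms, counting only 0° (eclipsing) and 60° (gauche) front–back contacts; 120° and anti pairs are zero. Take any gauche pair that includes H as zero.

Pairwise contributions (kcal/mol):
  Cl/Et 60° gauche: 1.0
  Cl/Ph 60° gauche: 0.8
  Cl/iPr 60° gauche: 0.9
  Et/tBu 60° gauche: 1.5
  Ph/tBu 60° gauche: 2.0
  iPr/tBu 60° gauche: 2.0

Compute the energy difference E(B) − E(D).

-0.6 kcal/mol

B is staggered. Et at 0° is gauche with tBu at 60° (1.5); iPr at 120° is gauche with tBu at 60° (2.0); iPr at 120° is gauche with Cl at 180° (0.9); Ph at 240° is gauche with Cl at 180° (0.8). Total 5.2 kcal/mol.
D is staggered. Et at 0° is gauche with Cl at 300° (1.0); iPr at 120° is gauche with tBu at 180° (2.0); Ph at 240° is gauche with tBu at 180° (2.0); Ph at 240° is gauche with Cl at 300° (0.8). Total 5.8 kcal/mol.
E(B) − E(D) = 5.2 − 5.8 = -0.6 kcal/mol.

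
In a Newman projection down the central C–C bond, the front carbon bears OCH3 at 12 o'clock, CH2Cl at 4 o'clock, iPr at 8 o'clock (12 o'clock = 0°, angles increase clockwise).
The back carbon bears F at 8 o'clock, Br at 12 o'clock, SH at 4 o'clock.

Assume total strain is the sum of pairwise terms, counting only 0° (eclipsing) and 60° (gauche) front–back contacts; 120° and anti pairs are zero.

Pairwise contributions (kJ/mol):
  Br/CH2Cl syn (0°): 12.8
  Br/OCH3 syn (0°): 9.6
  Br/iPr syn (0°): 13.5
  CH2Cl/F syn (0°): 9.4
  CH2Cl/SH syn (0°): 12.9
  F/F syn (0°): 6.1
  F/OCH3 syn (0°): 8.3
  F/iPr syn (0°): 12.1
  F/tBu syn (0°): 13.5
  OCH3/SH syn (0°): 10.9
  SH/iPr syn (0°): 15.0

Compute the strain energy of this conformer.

This conformer (eclipsed): OCH3(0°)/Br(0°) eclipsed 9.6; CH2Cl(120°)/SH(120°) eclipsed 12.9; iPr(240°)/F(240°) eclipsed 12.1 → 34.6 kJ/mol.

34.6 kJ/mol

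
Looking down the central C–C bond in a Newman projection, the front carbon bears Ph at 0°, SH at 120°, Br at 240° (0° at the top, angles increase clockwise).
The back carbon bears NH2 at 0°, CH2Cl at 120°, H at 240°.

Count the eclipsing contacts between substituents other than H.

Non-H eclipsing pairs: Ph(0°)/NH2(0°); SH(120°)/CH2Cl(120°) — 2 interactions.

2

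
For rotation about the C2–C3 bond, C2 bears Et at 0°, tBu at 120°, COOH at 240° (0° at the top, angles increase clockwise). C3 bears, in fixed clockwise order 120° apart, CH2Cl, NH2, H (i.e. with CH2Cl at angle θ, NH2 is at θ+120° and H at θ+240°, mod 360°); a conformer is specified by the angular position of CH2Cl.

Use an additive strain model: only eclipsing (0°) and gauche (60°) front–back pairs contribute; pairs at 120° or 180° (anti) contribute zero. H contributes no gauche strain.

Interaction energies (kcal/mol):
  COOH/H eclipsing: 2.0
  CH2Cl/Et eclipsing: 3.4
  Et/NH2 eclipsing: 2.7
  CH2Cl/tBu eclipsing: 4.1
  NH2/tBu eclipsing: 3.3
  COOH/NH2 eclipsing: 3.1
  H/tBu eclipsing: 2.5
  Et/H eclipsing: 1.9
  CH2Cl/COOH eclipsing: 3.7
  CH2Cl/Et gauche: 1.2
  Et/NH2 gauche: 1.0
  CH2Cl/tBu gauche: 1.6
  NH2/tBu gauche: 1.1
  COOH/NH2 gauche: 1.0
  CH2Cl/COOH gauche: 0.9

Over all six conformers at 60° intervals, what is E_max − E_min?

4.9 kcal/mol

CH2Cl at 0° is eclipsed. Et at 0° is eclipsed with CH2Cl at 0° (3.4); tBu at 120° is eclipsed with NH2 at 120° (3.3); COOH at 240° is eclipsed with H at 240° (2.0). Total 8.7 kcal/mol.
CH2Cl at 60° is staggered. Et at 0° is gauche with CH2Cl at 60° (1.2); tBu at 120° is gauche with CH2Cl at 60° (1.6); tBu at 120° is gauche with NH2 at 180° (1.1); COOH at 240° is gauche with NH2 at 180° (1.0). Total 4.9 kcal/mol.
CH2Cl at 120° is eclipsed. Et at 0° is eclipsed with H at 0° (1.9); tBu at 120° is eclipsed with CH2Cl at 120° (4.1); COOH at 240° is eclipsed with NH2 at 240° (3.1). Total 9.1 kcal/mol.
CH2Cl at 180° is staggered. Et at 0° is gauche with NH2 at 300° (1.0); tBu at 120° is gauche with CH2Cl at 180° (1.6); COOH at 240° is gauche with CH2Cl at 180° (0.9); COOH at 240° is gauche with NH2 at 300° (1.0). Total 4.5 kcal/mol.
CH2Cl at 240° is eclipsed. Et at 0° is eclipsed with NH2 at 0° (2.7); tBu at 120° is eclipsed with H at 120° (2.5); COOH at 240° is eclipsed with CH2Cl at 240° (3.7). Total 8.9 kcal/mol.
CH2Cl at 300° is staggered. Et at 0° is gauche with CH2Cl at 300° (1.2); Et at 0° is gauche with NH2 at 60° (1.0); tBu at 120° is gauche with NH2 at 60° (1.1); COOH at 240° is gauche with CH2Cl at 300° (0.9). Total 4.2 kcal/mol.
Max at 120° (9.1 kcal/mol), min at 300° (4.2 kcal/mol); barrier = 4.9 kcal/mol.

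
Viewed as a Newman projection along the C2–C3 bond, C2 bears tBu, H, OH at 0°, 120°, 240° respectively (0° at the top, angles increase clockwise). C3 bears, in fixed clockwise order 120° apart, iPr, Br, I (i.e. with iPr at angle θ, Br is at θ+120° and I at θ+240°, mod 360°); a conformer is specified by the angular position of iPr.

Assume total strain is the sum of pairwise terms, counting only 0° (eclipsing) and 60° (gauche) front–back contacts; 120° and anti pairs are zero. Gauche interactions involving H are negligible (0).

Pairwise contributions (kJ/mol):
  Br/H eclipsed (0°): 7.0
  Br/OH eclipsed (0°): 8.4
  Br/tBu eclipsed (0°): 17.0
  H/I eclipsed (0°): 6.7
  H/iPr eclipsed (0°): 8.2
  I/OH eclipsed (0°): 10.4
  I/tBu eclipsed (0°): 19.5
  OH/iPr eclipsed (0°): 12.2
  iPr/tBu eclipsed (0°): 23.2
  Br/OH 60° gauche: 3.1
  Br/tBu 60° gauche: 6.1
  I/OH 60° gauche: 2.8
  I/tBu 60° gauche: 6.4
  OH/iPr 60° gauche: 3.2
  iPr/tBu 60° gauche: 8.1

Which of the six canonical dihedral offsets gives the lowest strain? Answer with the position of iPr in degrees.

180°

iPr at 0° (eclipsed): tBu–iPr eclipsed, H–Br eclipsed, OH–I eclipsed; 23.2 + 7.0 + 10.4 = 40.6 kJ/mol.
iPr at 60° (staggered): tBu–iPr gauche, tBu–I gauche, OH–Br gauche, OH–I gauche; 8.1 + 6.4 + 3.1 + 2.8 = 20.4 kJ/mol.
iPr at 120° (eclipsed): tBu–I eclipsed, H–iPr eclipsed, OH–Br eclipsed; 19.5 + 8.2 + 8.4 = 36.1 kJ/mol.
iPr at 180° (staggered): tBu–Br gauche, tBu–I gauche, OH–iPr gauche, OH–Br gauche; 6.1 + 6.4 + 3.2 + 3.1 = 18.8 kJ/mol.
iPr at 240° (eclipsed): tBu–Br eclipsed, H–I eclipsed, OH–iPr eclipsed; 17.0 + 6.7 + 12.2 = 35.9 kJ/mol.
iPr at 300° (staggered): tBu–iPr gauche, tBu–Br gauche, OH–iPr gauche, OH–I gauche; 8.1 + 6.1 + 3.2 + 2.8 = 20.2 kJ/mol.
The minimum (18.8 kJ/mol) occurs with iPr at 180°.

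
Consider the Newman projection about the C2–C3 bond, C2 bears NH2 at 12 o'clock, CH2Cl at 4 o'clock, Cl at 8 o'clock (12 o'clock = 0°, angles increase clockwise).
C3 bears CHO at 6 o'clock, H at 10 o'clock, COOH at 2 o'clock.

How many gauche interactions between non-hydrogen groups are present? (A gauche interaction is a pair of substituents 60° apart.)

Non-H gauche pairs: NH2(0°)/COOH(60°); CH2Cl(120°)/CHO(180°); CH2Cl(120°)/COOH(60°); Cl(240°)/CHO(180°) — 4 interactions.

4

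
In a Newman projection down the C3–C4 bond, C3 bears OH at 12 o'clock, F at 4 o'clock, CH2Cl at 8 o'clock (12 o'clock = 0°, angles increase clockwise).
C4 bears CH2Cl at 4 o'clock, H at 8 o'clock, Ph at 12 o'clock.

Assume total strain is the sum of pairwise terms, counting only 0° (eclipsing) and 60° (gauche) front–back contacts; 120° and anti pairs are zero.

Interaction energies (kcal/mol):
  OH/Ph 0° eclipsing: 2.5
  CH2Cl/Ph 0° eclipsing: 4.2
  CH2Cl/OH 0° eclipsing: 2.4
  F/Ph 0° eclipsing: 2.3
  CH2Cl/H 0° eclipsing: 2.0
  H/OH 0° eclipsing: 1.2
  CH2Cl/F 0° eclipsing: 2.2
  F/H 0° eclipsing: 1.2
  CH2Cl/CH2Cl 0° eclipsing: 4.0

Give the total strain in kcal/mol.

6.7 kcal/mol

This conformer (eclipsed): OH(0°)/Ph(0°) eclipsed 2.5; F(120°)/CH2Cl(120°) eclipsed 2.2; CH2Cl(240°)/H(240°) eclipsed 2.0 → 6.7 kcal/mol.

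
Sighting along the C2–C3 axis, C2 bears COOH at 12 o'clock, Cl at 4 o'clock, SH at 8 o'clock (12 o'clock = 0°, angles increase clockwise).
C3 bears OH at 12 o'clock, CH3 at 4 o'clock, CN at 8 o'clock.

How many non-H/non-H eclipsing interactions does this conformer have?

3

Non-H eclipsing pairs: COOH(0°)/OH(0°); Cl(120°)/CH3(120°); SH(240°)/CN(240°) — 3 interactions.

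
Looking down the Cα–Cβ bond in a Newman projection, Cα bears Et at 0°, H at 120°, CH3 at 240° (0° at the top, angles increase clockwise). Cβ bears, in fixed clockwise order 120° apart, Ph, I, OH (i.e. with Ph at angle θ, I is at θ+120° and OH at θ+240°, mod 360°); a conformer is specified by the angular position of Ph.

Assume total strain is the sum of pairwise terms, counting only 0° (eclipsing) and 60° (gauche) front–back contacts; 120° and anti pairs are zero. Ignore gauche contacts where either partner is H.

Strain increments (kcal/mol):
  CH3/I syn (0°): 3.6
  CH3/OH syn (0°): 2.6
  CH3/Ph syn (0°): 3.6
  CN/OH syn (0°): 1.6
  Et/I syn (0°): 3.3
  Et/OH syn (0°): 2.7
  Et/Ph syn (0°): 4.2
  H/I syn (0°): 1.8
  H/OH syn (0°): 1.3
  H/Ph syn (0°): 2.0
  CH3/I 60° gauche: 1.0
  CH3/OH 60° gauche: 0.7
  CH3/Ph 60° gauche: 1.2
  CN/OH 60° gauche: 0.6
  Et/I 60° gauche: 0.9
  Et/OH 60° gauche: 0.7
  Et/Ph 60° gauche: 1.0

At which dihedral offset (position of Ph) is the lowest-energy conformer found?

60°

Ph at 0° (eclipsed): Et–Ph eclipsed, H–I eclipsed, CH3–OH eclipsed; 4.2 + 1.8 + 2.6 = 8.6 kcal/mol.
Ph at 60° (staggered): Et–Ph gauche, Et–OH gauche, CH3–I gauche, CH3–OH gauche; 1.0 + 0.7 + 1.0 + 0.7 = 3.4 kcal/mol.
Ph at 120° (eclipsed): Et–OH eclipsed, H–Ph eclipsed, CH3–I eclipsed; 2.7 + 2.0 + 3.6 = 8.3 kcal/mol.
Ph at 180° (staggered): Et–I gauche, Et–OH gauche, CH3–Ph gauche, CH3–I gauche; 0.9 + 0.7 + 1.2 + 1.0 = 3.8 kcal/mol.
Ph at 240° (eclipsed): Et–I eclipsed, H–OH eclipsed, CH3–Ph eclipsed; 3.3 + 1.3 + 3.6 = 8.2 kcal/mol.
Ph at 300° (staggered): Et–Ph gauche, Et–I gauche, CH3–Ph gauche, CH3–OH gauche; 1.0 + 0.9 + 1.2 + 0.7 = 3.8 kcal/mol.
The minimum (3.4 kcal/mol) occurs with Ph at 60°.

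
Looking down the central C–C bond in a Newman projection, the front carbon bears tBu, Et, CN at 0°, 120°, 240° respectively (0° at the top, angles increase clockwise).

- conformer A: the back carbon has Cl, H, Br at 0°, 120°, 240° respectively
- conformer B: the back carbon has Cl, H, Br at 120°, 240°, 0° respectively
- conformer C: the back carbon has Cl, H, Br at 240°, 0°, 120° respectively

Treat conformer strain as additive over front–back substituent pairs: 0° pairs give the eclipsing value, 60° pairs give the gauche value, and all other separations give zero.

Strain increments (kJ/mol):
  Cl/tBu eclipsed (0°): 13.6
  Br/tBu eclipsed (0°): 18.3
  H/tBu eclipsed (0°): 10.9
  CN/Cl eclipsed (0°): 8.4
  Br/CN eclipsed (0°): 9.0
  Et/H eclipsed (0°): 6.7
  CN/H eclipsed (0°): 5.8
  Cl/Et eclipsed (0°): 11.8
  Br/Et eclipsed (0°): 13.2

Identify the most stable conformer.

A (eclipsed): tBu–Cl eclipsed, Et–H eclipsed, CN–Br eclipsed; 13.6 + 6.7 + 9.0 = 29.3 kJ/mol.
B (eclipsed): tBu–Br eclipsed, Et–Cl eclipsed, CN–H eclipsed; 18.3 + 11.8 + 5.8 = 35.9 kJ/mol.
C (eclipsed): tBu–H eclipsed, Et–Br eclipsed, CN–Cl eclipsed; 10.9 + 13.2 + 8.4 = 32.5 kJ/mol.
A has the lowest total (29.3 kJ/mol).

A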